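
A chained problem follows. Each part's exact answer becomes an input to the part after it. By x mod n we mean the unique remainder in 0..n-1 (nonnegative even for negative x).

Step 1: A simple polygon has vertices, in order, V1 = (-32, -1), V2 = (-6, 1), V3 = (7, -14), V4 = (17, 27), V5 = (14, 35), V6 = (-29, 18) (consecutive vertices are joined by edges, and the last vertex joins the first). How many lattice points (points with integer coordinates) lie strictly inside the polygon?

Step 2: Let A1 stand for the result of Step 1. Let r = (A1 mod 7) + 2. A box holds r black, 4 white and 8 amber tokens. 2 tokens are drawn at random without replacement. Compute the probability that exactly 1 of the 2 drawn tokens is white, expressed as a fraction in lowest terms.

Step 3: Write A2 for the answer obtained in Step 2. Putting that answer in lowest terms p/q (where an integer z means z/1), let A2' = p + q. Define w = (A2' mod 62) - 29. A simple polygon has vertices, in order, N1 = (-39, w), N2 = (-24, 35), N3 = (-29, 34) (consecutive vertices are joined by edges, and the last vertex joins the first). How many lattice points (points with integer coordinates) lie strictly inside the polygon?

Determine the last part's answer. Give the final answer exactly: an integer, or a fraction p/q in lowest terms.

88

Step 1: cross terms: (-32*1 - -6*-1)=-38, (-6*-14 - 7*1)=77, (7*27 - 17*-14)=427, (17*35 - 14*27)=217, (14*18 - -29*35)=1267, (-29*-1 - -32*18)=605; twice the area = |2555| = 2555; area = 2555/2; boundary points = 2 + 1 + 1 + 1 + 1 + 1 = 7; strictly interior points = area - boundary/2 + 1 = 1275; answer 1275
Step 2: A1 = 1275; r = 3; total draws C(15,2) = 105; favorable C(4,1)*C(11,1) = 44; P = 44/105; answer 44/105
Step 3: A2 = 44/105; threaded value p + q = 149; w = -4; cross terms: (-39*35 - -24*-4)=-1461, (-24*34 - -29*35)=199, (-29*-4 - -39*34)=1442; twice the area = |180| = 180; area = 90; boundary points = 3 + 1 + 2 = 6; strictly interior points = area - boundary/2 + 1 = 88; answer 88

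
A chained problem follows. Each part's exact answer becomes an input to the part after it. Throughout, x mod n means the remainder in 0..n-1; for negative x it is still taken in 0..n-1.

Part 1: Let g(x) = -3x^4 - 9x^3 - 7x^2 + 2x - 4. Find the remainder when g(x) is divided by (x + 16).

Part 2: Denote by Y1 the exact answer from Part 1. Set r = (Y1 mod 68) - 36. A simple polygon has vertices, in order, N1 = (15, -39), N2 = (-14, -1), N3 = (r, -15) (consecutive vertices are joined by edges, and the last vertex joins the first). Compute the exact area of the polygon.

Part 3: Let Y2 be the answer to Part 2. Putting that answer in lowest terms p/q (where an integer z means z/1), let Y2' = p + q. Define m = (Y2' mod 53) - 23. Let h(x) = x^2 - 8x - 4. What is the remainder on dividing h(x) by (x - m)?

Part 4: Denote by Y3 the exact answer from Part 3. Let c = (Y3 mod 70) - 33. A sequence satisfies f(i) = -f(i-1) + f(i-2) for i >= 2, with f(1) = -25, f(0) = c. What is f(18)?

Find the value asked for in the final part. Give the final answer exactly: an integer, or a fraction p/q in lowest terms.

Part 1: remainder = value at the root: -3*(-16)^4 - 9*(-16)^3 - 7*(-16)^2 + 2*(-16)^1 - 4 = (-196608) + (36864) + (-1792) + (-32) + (-4) = -161572; answer -161572
Part 2: Y1 = -161572; r = 28; cross terms: (15*-1 - -14*-39)=-561, (-14*-15 - 28*-1)=238, (28*-39 - 15*-15)=-867; twice the area = |-1190| = 1190; area = 595; answer 595
Part 3: Y2 = 595; threaded value p + q = 596; m = -10; remainder = value at the root: 1*(-10)^2 - 8*(-10)^1 - 4 = (100) + (80) + (-4) = 176; answer 176
Part 4: Y3 = 176; c = 3; f(2) = -1*(-25) + 1*(3) = 28; iterating: f(2)=28, f(3)=-53, f(4)=81, f(5)=-134, f(6)=215, f(7)=-349, f(8)=564, f(9)=-913, f(10)=1477, f(11)=-2390, f(12)=3867, f(13)=-6257, f(14)=10124, f(15)=-16381, f(16)=26505, f(17)=-42886, f(18)=69391; answer 69391

69391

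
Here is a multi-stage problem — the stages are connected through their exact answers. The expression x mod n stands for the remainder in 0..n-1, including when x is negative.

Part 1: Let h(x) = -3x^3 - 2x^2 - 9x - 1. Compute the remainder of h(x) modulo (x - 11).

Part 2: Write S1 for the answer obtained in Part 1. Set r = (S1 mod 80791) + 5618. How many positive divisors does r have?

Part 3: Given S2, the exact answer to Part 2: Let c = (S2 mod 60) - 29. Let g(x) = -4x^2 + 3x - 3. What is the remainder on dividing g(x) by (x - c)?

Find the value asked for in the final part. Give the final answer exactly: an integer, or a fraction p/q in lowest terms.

Part 1: remainder = value at the root: -3*(11)^3 - 2*(11)^2 - 9*(11)^1 - 1 = (-3993) + (-242) + (-99) + (-1) = -4335; answer -4335
Part 2: S1 = -4335; r = 82074; 82074 = 2 * 3 * 13679; number of divisors = (1+1) * (1+1) * (1+1) = 8; answer 8
Part 3: S2 = 8; c = -21; remainder = value at the root: -4*(-21)^2 + 3*(-21)^1 - 3 = (-1764) + (-63) + (-3) = -1830; answer -1830

-1830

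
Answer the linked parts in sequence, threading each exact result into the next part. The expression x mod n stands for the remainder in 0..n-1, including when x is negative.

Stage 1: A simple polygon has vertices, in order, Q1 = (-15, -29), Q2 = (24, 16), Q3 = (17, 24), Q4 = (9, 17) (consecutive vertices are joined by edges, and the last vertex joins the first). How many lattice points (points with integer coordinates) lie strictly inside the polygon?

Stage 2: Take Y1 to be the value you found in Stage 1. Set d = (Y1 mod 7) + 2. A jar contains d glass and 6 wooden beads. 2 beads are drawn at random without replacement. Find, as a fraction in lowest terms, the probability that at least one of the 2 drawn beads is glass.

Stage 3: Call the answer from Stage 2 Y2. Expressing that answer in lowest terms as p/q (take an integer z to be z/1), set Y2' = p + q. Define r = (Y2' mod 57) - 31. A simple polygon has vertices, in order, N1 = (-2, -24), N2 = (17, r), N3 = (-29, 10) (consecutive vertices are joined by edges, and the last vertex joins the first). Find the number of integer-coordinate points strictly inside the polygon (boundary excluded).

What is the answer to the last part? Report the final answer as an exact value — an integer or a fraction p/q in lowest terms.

Stage 1: cross terms: (-15*16 - 24*-29)=456, (24*24 - 17*16)=304, (17*17 - 9*24)=73, (9*-29 - -15*17)=-6; twice the area = |827| = 827; area = 827/2; boundary points = 3 + 1 + 1 + 2 = 7; strictly interior points = area - boundary/2 + 1 = 411; answer 411
Stage 2: Y1 = 411; d = 7; total draws C(13,2) = 78; complement C(6,2) = 15; favorable 78 - 15 = 63; P = 21/26; answer 21/26
Stage 3: Y2 = 21/26; threaded value p + q = 47; r = 16; cross terms: (-2*16 - 17*-24)=376, (17*10 - -29*16)=634, (-29*-24 - -2*10)=716; twice the area = |1726| = 1726; area = 863; boundary points = 1 + 2 + 1 = 4; strictly interior points = area - boundary/2 + 1 = 862; answer 862

862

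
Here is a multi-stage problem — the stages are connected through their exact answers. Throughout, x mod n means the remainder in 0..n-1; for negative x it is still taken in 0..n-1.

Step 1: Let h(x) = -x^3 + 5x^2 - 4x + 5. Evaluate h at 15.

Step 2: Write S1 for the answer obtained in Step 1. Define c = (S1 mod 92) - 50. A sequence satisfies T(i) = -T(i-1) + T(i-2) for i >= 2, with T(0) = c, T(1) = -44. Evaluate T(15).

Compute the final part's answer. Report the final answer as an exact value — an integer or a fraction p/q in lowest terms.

Step 1: -1*(15)^3 + 5*(15)^2 - 4*(15)^1 + 5 = (-3375) + (1125) + (-60) + (5) = -2305; answer -2305
Step 2: S1 = -2305; c = 37; T(2) = -1*(-44) + 1*(37) = 81; iterating: T(2)=81, T(3)=-125, T(4)=206, T(5)=-331, T(6)=537, T(7)=-868, T(8)=1405, T(9)=-2273, T(10)=3678, T(11)=-5951, T(12)=9629, T(13)=-15580, T(14)=25209, T(15)=-40789; answer -40789

-40789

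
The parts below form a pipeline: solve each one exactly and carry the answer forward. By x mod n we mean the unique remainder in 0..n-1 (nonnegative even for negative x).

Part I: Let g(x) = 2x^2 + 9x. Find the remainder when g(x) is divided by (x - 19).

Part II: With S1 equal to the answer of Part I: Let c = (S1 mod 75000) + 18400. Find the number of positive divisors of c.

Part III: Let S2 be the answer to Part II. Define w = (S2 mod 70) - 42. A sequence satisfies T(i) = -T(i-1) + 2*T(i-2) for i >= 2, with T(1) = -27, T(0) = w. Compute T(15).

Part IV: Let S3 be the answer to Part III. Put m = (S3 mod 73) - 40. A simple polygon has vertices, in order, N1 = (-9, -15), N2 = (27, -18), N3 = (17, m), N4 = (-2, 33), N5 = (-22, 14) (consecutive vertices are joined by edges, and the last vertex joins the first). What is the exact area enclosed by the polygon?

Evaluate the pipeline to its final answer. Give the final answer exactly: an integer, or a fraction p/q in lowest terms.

Part I: remainder = value at the root: 2*(19)^2 + 9*(19)^1 = (722) + (171) = 893; answer 893
Part II: S1 = 893; c = 19293; 19293 = 3 * 59 * 109; number of divisors = (1+1) * (1+1) * (1+1) = 8; answer 8
Part III: S2 = 8; w = -34; T(2) = -1*(-27) + 2*(-34) = -41; iterating: T(2)=-41, T(3)=-13, T(4)=-69, T(5)=43, T(6)=-181, T(7)=267, T(8)=-629, T(9)=1163, T(10)=-2421, T(11)=4747, T(12)=-9589, T(13)=19083, T(14)=-38261, T(15)=76427; answer 76427
Part IV: S3 = 76427; m = 29; cross terms: (-9*-18 - 27*-15)=567, (27*29 - 17*-18)=1089, (17*33 - -2*29)=619, (-2*14 - -22*33)=698, (-22*-15 - -9*14)=456; twice the area = |3429| = 3429; area = 3429/2; answer 3429/2

3429/2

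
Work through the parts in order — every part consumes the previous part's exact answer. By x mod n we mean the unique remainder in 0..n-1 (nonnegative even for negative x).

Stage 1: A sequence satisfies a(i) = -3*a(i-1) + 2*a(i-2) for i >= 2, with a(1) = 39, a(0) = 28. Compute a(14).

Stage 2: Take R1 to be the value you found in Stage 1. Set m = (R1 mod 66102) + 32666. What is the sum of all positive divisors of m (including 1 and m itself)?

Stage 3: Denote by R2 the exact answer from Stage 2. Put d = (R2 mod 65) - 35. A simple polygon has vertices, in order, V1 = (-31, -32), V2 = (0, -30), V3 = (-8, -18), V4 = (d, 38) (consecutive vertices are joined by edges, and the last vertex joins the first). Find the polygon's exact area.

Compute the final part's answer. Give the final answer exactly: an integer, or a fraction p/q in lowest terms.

712

Stage 1: a(2) = -3*(39) + 2*(28) = -61; iterating: a(2)=-61, a(3)=261, a(4)=-905, a(5)=3237, a(6)=-11521, a(7)=41037, a(8)=-146153, a(9)=520533, a(10)=-1853905, a(11)=6602781, a(12)=-23516153, a(13)=83754021, a(14)=-298294369; answer -298294369
Stage 2: R1 = -298294369; m = 56623; 56623 = 7 * 8089; sigma = (1 + 7) * (1 + 8089) = 8 * 8090 = 64720; answer 64720
Stage 3: R2 = 64720; d = 10; cross terms: (-31*-30 - 0*-32)=930, (0*-18 - -8*-30)=-240, (-8*38 - 10*-18)=-124, (10*-32 - -31*38)=858; twice the area = |1424| = 1424; area = 712; answer 712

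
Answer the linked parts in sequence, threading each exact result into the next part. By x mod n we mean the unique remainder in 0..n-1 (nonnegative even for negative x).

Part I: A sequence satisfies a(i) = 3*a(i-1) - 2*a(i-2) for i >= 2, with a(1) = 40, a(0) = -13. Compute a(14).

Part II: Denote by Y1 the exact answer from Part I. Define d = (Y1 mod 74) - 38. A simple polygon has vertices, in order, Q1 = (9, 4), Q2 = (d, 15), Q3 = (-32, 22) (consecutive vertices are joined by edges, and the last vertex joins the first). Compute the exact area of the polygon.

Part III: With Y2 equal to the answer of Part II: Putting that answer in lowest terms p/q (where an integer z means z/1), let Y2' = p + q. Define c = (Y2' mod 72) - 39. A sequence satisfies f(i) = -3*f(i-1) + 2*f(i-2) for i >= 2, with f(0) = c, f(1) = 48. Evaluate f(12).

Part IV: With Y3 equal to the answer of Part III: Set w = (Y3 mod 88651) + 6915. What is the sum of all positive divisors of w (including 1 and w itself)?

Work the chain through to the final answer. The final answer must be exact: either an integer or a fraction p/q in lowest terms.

Part I: a(2) = 3*(40) - 2*(-13) = 146; iterating: a(2)=146, a(3)=358, a(4)=782, a(5)=1630, a(6)=3326, a(7)=6718, a(8)=13502, a(9)=27070, a(10)=54206, a(11)=108478, a(12)=217022, a(13)=434110, a(14)=868286; answer 868286
Part II: Y1 = 868286; d = 6; cross terms: (9*15 - 6*4)=111, (6*22 - -32*15)=612, (-32*4 - 9*22)=-326; twice the area = |397| = 397; area = 397/2; answer 397/2
Part III: Y2 = 397/2; threaded value p + q = 399; c = 0; f(2) = -3*(48) + 2*(0) = -144; iterating: f(2)=-144, f(3)=528, f(4)=-1872, f(5)=6672, f(6)=-23760, f(7)=84624, f(8)=-301392, f(9)=1073424, f(10)=-3823056, f(11)=13616016, f(12)=-48494160; answer -48494160
Part IV: Y3 = -48494160; w = 93503; 93503 is prime, so its only divisors are 1 and 93503; sigma = 1 + 93503 = 93504; answer 93504

93504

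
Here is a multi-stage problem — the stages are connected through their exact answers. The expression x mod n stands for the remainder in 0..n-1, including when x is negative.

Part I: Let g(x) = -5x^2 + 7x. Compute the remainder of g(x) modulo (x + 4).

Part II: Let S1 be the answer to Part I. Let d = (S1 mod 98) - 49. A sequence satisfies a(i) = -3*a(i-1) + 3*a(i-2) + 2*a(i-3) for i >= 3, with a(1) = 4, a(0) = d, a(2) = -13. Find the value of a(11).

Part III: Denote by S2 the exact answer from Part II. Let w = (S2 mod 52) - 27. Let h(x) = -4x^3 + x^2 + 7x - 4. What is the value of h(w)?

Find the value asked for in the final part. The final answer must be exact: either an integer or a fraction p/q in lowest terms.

-216

Part I: remainder = value at the root: -5*(-4)^2 + 7*(-4)^1 = (-80) + (-28) = -108; answer -108
Part II: S1 = -108; d = 39; a(3) = -3*(-13) + 3*(4) + 2*(39) = 129; iterating: a(3)=129, a(4)=-418, a(5)=1615, a(6)=-5841, a(7)=21532, a(8)=-78889, a(9)=289581, a(10)=-1062346, a(11)=3898003; answer 3898003
Part III: S2 = 3898003; w = 4; -4*(4)^3 + 1*(4)^2 + 7*(4)^1 - 4 = (-256) + (16) + (28) + (-4) = -216; answer -216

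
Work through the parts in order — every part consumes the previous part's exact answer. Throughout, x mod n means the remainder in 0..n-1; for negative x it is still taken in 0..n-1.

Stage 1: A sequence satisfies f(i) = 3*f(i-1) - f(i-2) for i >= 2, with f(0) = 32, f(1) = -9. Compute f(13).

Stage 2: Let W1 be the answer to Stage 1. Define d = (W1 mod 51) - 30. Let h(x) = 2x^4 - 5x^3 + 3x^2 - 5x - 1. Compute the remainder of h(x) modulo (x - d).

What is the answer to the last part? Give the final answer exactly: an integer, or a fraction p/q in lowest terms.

Stage 1: f(2) = 3*(-9) - 1*(32) = -59; iterating: f(2)=-59, f(3)=-168, f(4)=-445, f(5)=-1167, f(6)=-3056, f(7)=-8001, f(8)=-20947, f(9)=-54840, f(10)=-143573, f(11)=-375879, f(12)=-984064, f(13)=-2576313; answer -2576313
Stage 2: W1 = -2576313; d = -27; remainder = value at the root: 2*(-27)^4 - 5*(-27)^3 + 3*(-27)^2 - 5*(-27)^1 - 1 = (1062882) + (98415) + (2187) + (135) + (-1) = 1163618; answer 1163618

1163618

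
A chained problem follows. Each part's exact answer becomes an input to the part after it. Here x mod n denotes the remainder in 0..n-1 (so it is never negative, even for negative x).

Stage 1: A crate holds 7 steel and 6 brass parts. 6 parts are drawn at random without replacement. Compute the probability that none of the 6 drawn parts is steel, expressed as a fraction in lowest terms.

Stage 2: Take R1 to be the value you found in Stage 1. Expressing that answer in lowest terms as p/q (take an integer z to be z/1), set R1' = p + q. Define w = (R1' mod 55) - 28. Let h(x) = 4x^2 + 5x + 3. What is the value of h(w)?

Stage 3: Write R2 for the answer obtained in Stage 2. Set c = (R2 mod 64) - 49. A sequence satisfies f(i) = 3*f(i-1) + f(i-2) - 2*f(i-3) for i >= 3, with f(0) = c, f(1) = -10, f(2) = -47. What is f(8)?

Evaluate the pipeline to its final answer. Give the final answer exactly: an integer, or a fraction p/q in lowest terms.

-46515

Stage 1: total draws C(13,6) = 1716; favorable C(6,6) = 1; P = 1/1716; answer 1/1716
Stage 2: R1 = 1/1716; threaded value p + q = 1717; w = -16; 4*(-16)^2 + 5*(-16)^1 + 3 = (1024) + (-80) + (3) = 947; answer 947
Stage 3: R2 = 947; c = 2; f(3) = 3*(-47) + 1*(-10) - 2*(2) = -155; iterating: f(3)=-155, f(4)=-492, f(5)=-1537, f(6)=-4793, f(7)=-14932, f(8)=-46515; answer -46515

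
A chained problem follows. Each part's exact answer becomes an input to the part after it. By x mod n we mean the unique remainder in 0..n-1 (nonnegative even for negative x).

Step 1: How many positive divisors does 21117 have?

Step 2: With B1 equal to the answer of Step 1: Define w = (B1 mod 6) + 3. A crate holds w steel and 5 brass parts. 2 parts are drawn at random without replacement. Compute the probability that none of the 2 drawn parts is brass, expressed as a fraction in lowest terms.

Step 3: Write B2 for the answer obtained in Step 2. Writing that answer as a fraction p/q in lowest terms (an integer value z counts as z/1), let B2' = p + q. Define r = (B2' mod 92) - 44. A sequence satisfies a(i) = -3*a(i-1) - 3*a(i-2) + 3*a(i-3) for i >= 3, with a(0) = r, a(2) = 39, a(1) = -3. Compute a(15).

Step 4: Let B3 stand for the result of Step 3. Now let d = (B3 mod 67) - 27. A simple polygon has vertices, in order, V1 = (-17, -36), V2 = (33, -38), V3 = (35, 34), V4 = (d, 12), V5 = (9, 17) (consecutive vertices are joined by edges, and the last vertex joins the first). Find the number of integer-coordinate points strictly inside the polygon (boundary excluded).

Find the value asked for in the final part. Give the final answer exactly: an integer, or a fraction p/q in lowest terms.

Step 1: 21117 = 3 * 7039; number of divisors = (1+1) * (1+1) = 4; answer 4
Step 2: B1 = 4; w = 7; total draws C(12,2) = 66; favorable C(7,2) = 21; P = 7/22; answer 7/22
Step 3: B2 = 7/22; threaded value p + q = 29; r = -15; a(3) = -3*(39) - 3*(-3) + 3*(-15) = -153; iterating: a(3)=-153, a(4)=333, a(5)=-423, a(6)=-189, a(7)=2835, a(8)=-9207, a(9)=18549, a(10)=-19521, a(11)=-24705, a(12)=188325, a(13)=-549423, a(14)=1009179, a(15)=-814293; answer -814293
Step 4: B3 = -814293; d = -2; cross terms: (-17*-38 - 33*-36)=1834, (33*34 - 35*-38)=2452, (35*12 - -2*34)=488, (-2*17 - 9*12)=-142, (9*-36 - -17*17)=-35; twice the area = |4597| = 4597; area = 4597/2; boundary points = 2 + 2 + 1 + 1 + 1 = 7; strictly interior points = area - boundary/2 + 1 = 2296; answer 2296

2296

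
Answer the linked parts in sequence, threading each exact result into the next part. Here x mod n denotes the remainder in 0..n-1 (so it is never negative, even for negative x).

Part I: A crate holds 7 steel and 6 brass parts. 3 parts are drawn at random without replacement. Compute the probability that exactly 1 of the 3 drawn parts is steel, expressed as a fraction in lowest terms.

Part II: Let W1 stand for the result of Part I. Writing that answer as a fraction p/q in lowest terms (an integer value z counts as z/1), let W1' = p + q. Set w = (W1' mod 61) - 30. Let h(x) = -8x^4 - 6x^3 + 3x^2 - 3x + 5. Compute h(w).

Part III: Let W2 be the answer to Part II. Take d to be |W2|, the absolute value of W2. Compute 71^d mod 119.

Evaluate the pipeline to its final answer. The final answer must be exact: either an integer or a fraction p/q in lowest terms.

92

Part I: total draws C(13,3) = 286; favorable C(7,1)*C(6,2) = 105; P = 105/286; answer 105/286
Part II: W1 = 105/286; threaded value p + q = 391; w = -5; -8*(-5)^4 - 6*(-5)^3 + 3*(-5)^2 - 3*(-5)^1 + 5 = (-5000) + (750) + (75) + (15) + (5) = -4155; answer -4155
Part III: W2 = -4155; d = 4155; squarings mod 119: 71^1=71, 71^2=43, 71^4=64, 71^8=50, 71^16=1, 71^32=1, 71^64=1, 71^128=1, 71^256=1, 71^512=1, 71^1024=1, 71^2048=1, 71^4096=1; 71^4155 = 71^1 * 71^2 * 71^8 * 71^16 * 71^32 * 71^4096 = 92 (mod 119); answer 92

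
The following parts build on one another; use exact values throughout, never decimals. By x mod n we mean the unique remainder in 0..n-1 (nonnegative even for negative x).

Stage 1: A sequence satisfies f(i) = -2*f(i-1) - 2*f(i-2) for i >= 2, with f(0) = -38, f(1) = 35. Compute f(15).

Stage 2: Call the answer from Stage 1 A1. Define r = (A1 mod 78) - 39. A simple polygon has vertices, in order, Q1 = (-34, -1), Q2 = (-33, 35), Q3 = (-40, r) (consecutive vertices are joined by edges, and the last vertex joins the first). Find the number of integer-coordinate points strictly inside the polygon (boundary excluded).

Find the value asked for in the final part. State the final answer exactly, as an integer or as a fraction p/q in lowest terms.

Stage 1: f(2) = -2*(35) - 2*(-38) = 6; iterating: f(2)=6, f(3)=-82, f(4)=152, f(5)=-140, f(6)=-24, f(7)=328, f(8)=-608, f(9)=560, f(10)=96, f(11)=-1312, f(12)=2432, f(13)=-2240, f(14)=-384, f(15)=5248; answer 5248
Stage 2: A1 = 5248; r = -17; cross terms: (-34*35 - -33*-1)=-1223, (-33*-17 - -40*35)=1961, (-40*-1 - -34*-17)=-538; twice the area = |200| = 200; area = 100; boundary points = 1 + 1 + 2 = 4; strictly interior points = area - boundary/2 + 1 = 99; answer 99

99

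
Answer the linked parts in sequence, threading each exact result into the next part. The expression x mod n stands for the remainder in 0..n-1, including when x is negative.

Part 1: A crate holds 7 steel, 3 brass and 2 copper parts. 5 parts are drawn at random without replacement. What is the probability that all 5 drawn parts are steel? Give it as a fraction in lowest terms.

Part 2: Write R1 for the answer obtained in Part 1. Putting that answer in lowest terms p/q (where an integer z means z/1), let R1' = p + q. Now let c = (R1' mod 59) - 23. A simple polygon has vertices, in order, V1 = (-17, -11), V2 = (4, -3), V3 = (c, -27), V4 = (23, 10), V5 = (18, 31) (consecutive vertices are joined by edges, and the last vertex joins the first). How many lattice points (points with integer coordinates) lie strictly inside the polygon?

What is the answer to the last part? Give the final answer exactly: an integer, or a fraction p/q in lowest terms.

805

Part 1: total draws C(12,5) = 792; favorable C(7,5) = 21; P = 7/264; answer 7/264
Part 2: R1 = 7/264; threaded value p + q = 271; c = 12; cross terms: (-17*-3 - 4*-11)=95, (4*-27 - 12*-3)=-72, (12*10 - 23*-27)=741, (23*31 - 18*10)=533, (18*-11 - -17*31)=329; twice the area = |1626| = 1626; area = 813; boundary points = 1 + 8 + 1 + 1 + 7 = 18; strictly interior points = area - boundary/2 + 1 = 805; answer 805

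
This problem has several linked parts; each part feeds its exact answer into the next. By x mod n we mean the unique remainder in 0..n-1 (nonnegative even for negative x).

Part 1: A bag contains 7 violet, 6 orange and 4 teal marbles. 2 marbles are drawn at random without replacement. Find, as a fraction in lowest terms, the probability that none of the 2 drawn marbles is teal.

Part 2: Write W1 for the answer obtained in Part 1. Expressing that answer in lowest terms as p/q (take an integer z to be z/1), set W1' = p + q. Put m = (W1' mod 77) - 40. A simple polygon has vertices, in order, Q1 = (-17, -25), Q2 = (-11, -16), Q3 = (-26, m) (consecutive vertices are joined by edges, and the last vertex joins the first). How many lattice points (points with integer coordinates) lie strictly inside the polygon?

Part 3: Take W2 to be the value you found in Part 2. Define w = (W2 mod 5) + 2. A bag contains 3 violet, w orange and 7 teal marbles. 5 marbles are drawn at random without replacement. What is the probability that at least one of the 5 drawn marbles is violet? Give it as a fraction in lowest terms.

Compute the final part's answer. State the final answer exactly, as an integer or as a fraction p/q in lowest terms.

10/13

Part 1: total draws C(17,2) = 136; favorable C(13,2) = 78; P = 39/68; answer 39/68
Part 2: W1 = 39/68; threaded value p + q = 107; m = -10; cross terms: (-17*-16 - -11*-25)=-3, (-11*-10 - -26*-16)=-306, (-26*-25 - -17*-10)=480; twice the area = |171| = 171; area = 171/2; boundary points = 3 + 3 + 3 = 9; strictly interior points = area - boundary/2 + 1 = 82; answer 82
Part 3: W2 = 82; w = 4; total draws C(14,5) = 2002; complement C(11,5) = 462; favorable 2002 - 462 = 1540; P = 10/13; answer 10/13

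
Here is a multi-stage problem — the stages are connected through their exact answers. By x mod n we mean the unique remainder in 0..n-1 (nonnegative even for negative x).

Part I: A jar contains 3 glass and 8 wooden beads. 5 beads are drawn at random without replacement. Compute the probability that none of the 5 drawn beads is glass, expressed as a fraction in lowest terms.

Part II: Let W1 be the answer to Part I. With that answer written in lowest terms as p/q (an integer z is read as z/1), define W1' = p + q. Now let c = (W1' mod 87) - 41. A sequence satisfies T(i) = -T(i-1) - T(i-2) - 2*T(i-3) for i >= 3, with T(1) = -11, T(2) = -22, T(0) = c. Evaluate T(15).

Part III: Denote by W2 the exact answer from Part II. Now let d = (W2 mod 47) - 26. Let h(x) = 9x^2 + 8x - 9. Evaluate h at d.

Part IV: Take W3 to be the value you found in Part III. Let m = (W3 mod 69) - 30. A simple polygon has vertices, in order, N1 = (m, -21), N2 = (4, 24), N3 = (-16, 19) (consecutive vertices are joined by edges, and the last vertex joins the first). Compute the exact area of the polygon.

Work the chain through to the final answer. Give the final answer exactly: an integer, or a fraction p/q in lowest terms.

450

Part I: total draws C(11,5) = 462; favorable C(8,5) = 56; P = 4/33; answer 4/33
Part II: W1 = 4/33; threaded value p + q = 37; c = -4; T(3) = -1*(-22) - 1*(-11) - 2*(-4) = 41; iterating: T(3)=41, T(4)=3, T(5)=0, T(6)=-85, T(7)=79, T(8)=6, T(9)=85, T(10)=-249, T(11)=152, T(12)=-73, T(13)=419, T(14)=-650, T(15)=377; answer 377
Part III: W2 = 377; d = -25; 9*(-25)^2 + 8*(-25)^1 - 9 = (5625) + (-200) + (-9) = 5416; answer 5416
Part IV: W3 = 5416; m = 4; cross terms: (4*24 - 4*-21)=180, (4*19 - -16*24)=460, (-16*-21 - 4*19)=260; twice the area = |900| = 900; area = 450; answer 450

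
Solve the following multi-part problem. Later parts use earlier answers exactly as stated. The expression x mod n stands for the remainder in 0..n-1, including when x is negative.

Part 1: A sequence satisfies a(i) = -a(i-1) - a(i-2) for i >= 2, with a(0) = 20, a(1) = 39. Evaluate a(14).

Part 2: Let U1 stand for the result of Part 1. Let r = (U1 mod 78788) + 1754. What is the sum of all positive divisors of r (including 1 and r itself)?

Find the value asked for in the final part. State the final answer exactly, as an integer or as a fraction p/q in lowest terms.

Part 1: a(2) = -1*(39) - 1*(20) = -59; iterating: a(2)=-59, a(3)=20, a(4)=39, a(5)=-59, a(6)=20, a(7)=39, a(8)=-59, a(9)=20, a(10)=39, a(11)=-59, a(12)=20, a(13)=39, a(14)=-59; answer -59
Part 2: U1 = -59; r = 80483; 80483 = 13 * 41 * 151; sigma = (1 + 13) * (1 + 41) * (1 + 151) = 14 * 42 * 152 = 89376; answer 89376

89376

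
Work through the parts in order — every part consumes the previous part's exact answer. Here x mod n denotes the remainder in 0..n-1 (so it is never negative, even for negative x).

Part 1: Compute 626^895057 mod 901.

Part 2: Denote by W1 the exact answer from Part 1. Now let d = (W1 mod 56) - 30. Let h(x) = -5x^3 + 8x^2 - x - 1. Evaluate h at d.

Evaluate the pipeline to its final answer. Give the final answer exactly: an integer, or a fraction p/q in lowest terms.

Part 1: squarings mod 901: 626^1=626, 626^2=842, 626^4=778, 626^8=713, 626^16=205, 626^32=579, 626^64=69, 626^128=256, 626^256=664, 626^512=307, 626^1024=545, 626^2048=596, 626^4096=222, 626^8192=630, 626^16384=460, 626^32768=766, 626^65536=205, 626^131072=579, 626^262144=69, 626^524288=256; 626^895057 = 626^1 * 626^16 * 626^64 * 626^2048 * 626^8192 * 626^32768 * 626^65536 * 626^262144 * 626^524288 = 252 (mod 901); answer 252
Part 2: W1 = 252; d = -2; -5*(-2)^3 + 8*(-2)^2 - 1*(-2)^1 - 1 = (40) + (32) + (2) + (-1) = 73; answer 73

73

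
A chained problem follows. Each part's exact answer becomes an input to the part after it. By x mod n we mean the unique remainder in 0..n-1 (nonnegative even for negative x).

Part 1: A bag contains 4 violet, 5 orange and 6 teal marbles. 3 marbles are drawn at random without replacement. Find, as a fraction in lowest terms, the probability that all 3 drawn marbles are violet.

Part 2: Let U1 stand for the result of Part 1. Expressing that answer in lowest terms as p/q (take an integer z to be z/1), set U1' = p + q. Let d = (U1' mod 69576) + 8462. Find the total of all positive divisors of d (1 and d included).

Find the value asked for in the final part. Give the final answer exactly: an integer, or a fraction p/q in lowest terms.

Part 1: total draws C(15,3) = 455; favorable C(4,3) = 4; P = 4/455; answer 4/455
Part 2: U1 = 4/455; threaded value p + q = 459; d = 8921; 8921 = 11 * 811; sigma = (1 + 11) * (1 + 811) = 12 * 812 = 9744; answer 9744

9744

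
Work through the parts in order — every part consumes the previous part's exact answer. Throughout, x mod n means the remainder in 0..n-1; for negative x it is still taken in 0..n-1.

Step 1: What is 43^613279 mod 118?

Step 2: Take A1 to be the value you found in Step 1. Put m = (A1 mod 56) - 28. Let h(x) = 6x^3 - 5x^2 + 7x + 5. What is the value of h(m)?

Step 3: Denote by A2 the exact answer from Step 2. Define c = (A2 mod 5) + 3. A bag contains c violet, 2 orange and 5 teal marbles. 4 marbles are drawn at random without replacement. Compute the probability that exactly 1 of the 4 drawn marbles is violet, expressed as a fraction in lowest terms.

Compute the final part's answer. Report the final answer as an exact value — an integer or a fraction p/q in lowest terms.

Step 1: squarings mod 118: 43^1=43, 43^2=79, 43^4=105, 43^8=51, 43^16=5, 43^32=25, 43^64=35, 43^128=45, 43^256=19, 43^512=7, 43^1024=49, 43^2048=41, 43^4096=29, 43^8192=15, 43^16384=107, 43^32768=3, 43^65536=9, 43^131072=81, 43^262144=71, 43^524288=85; 43^613279 = 43^1 * 43^2 * 43^4 * 43^8 * 43^16 * 43^128 * 43^256 * 43^512 * 43^2048 * 43^4096 * 43^16384 * 43^65536 * 43^524288 = 113 (mod 118); answer 113
Step 2: A1 = 113; m = -27; 6*(-27)^3 - 5*(-27)^2 + 7*(-27)^1 + 5 = (-118098) + (-3645) + (-189) + (5) = -121927; answer -121927
Step 3: A2 = -121927; c = 6; total draws C(13,4) = 715; favorable C(6,1)*C(7,3) = 210; P = 42/143; answer 42/143

42/143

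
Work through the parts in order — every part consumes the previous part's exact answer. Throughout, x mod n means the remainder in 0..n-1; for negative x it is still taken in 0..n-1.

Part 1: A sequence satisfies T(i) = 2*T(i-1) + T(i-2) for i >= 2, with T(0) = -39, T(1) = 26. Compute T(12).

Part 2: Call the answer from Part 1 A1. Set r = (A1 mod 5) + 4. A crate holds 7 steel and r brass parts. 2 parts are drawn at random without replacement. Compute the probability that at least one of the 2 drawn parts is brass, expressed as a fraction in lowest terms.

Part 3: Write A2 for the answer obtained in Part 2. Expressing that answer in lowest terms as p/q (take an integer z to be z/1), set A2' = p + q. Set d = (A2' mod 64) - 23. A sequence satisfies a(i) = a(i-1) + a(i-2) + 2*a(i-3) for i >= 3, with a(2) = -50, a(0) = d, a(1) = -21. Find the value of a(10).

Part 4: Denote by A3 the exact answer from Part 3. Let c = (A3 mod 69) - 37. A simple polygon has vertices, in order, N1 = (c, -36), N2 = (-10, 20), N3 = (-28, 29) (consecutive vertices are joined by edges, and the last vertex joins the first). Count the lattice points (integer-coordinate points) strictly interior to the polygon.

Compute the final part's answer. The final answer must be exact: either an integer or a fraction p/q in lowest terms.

591

Part 1: T(2) = 2*(26) + 1*(-39) = 13; iterating: T(2)=13, T(3)=52, T(4)=117, T(5)=286, T(6)=689, T(7)=1664, T(8)=4017, T(9)=9698, T(10)=23413, T(11)=56524, T(12)=136461; answer 136461
Part 2: A1 = 136461; r = 5; total draws C(12,2) = 66; complement C(7,2) = 21; favorable 66 - 21 = 45; P = 15/22; answer 15/22
Part 3: A2 = 15/22; threaded value p + q = 37; d = 14; a(3) = 1*(-50) + 1*(-21) + 2*(14) = -43; iterating: a(3)=-43, a(4)=-135, a(5)=-278, a(6)=-499, a(7)=-1047, a(8)=-2102, a(9)=-4147, a(10)=-8343; answer -8343
Part 4: A3 = -8343; c = -31; cross terms: (-31*20 - -10*-36)=-980, (-10*29 - -28*20)=270, (-28*-36 - -31*29)=1907; twice the area = |1197| = 1197; area = 1197/2; boundary points = 7 + 9 + 1 = 17; strictly interior points = area - boundary/2 + 1 = 591; answer 591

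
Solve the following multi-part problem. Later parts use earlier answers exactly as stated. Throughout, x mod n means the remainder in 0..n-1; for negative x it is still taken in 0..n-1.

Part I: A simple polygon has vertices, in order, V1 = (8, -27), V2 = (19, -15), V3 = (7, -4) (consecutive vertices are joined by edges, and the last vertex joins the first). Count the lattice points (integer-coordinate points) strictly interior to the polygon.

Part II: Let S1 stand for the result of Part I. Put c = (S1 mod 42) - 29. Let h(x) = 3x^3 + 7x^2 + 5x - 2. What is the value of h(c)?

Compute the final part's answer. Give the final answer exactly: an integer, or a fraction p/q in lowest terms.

Part I: cross terms: (8*-15 - 19*-27)=393, (19*-4 - 7*-15)=29, (7*-27 - 8*-4)=-157; twice the area = |265| = 265; area = 265/2; boundary points = 1 + 1 + 1 = 3; strictly interior points = area - boundary/2 + 1 = 132; answer 132
Part II: S1 = 132; c = -23; 3*(-23)^3 + 7*(-23)^2 + 5*(-23)^1 - 2 = (-36501) + (3703) + (-115) + (-2) = -32915; answer -32915

-32915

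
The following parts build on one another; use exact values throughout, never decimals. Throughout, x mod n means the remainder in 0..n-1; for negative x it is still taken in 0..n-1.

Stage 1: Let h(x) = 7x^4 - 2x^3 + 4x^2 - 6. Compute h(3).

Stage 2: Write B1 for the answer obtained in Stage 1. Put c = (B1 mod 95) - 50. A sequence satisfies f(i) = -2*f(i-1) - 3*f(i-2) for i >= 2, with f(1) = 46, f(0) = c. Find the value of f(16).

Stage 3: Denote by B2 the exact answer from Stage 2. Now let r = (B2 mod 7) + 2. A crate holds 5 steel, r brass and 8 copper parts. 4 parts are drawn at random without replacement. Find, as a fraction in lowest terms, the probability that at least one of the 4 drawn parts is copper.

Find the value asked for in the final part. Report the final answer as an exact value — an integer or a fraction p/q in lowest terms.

Stage 1: 7*(3)^4 - 2*(3)^3 + 4*(3)^2 - 6 = (567) + (-54) + (36) + (-6) = 543; answer 543
Stage 2: B1 = 543; c = 18; f(2) = -2*(46) - 3*(18) = -146; iterating: f(2)=-146, f(3)=154, f(4)=130, f(5)=-722, f(6)=1054, f(7)=58, f(8)=-3278, f(9)=6382, f(10)=-2930, f(11)=-13286, f(12)=35362, f(13)=-30866, f(14)=-44354, f(15)=181306, f(16)=-229550; answer -229550
Stage 3: B2 = -229550; r = 3; total draws C(16,4) = 1820; complement C(8,4) = 70; favorable 1820 - 70 = 1750; P = 25/26; answer 25/26

25/26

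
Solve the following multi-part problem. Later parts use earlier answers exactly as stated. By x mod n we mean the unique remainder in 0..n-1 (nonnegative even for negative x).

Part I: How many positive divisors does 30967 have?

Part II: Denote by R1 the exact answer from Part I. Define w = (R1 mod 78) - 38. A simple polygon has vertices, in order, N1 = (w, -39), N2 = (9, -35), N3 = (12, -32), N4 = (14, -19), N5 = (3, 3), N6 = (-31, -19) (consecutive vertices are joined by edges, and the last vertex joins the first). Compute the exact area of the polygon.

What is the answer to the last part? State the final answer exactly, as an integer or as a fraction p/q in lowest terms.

Part I: 30967 = 173 * 179; number of divisors = (1+1) * (1+1) = 4; answer 4
Part II: R1 = 4; w = -34; cross terms: (-34*-35 - 9*-39)=1541, (9*-32 - 12*-35)=132, (12*-19 - 14*-32)=220, (14*3 - 3*-19)=99, (3*-19 - -31*3)=36, (-31*-39 - -34*-19)=563; twice the area = |2591| = 2591; area = 2591/2; answer 2591/2

2591/2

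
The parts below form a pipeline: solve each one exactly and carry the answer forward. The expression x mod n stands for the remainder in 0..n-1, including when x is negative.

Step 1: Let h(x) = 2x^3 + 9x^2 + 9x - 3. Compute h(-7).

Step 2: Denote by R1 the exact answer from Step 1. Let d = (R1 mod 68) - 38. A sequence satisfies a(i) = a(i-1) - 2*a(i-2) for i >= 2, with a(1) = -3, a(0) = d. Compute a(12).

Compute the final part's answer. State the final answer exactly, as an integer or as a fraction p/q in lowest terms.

Step 1: 2*(-7)^3 + 9*(-7)^2 + 9*(-7)^1 - 3 = (-686) + (441) + (-63) + (-3) = -311; answer -311
Step 2: R1 = -311; d = -9; a(2) = 1*(-3) - 2*(-9) = 15; iterating: a(2)=15, a(3)=21, a(4)=-9, a(5)=-51, a(6)=-33, a(7)=69, a(8)=135, a(9)=-3, a(10)=-273, a(11)=-267, a(12)=279; answer 279

279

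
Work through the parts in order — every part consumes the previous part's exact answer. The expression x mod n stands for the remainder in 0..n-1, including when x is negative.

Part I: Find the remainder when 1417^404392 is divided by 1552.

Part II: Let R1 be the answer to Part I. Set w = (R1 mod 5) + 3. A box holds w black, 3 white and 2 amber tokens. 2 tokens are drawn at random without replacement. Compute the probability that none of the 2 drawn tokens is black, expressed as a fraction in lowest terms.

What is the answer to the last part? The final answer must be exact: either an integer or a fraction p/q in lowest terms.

5/18

Part I: squarings mod 1552: 1417^1=1417, 1417^2=1153, 1417^4=897, 1417^8=673, 1417^16=1297, 1417^32=1393, 1417^64=449, 1417^128=1393, 1417^256=449, 1417^512=1393, 1417^1024=449, 1417^2048=1393, 1417^4096=449, 1417^8192=1393, 1417^16384=449, 1417^32768=1393, 1417^65536=449, 1417^131072=1393, 1417^262144=449; 1417^404392 = 1417^8 * 1417^32 * 1417^128 * 1417^256 * 1417^512 * 1417^2048 * 1417^8192 * 1417^131072 * 1417^262144 = 81 (mod 1552); answer 81
Part II: R1 = 81; w = 4; total draws C(9,2) = 36; favorable C(5,2) = 10; P = 5/18; answer 5/18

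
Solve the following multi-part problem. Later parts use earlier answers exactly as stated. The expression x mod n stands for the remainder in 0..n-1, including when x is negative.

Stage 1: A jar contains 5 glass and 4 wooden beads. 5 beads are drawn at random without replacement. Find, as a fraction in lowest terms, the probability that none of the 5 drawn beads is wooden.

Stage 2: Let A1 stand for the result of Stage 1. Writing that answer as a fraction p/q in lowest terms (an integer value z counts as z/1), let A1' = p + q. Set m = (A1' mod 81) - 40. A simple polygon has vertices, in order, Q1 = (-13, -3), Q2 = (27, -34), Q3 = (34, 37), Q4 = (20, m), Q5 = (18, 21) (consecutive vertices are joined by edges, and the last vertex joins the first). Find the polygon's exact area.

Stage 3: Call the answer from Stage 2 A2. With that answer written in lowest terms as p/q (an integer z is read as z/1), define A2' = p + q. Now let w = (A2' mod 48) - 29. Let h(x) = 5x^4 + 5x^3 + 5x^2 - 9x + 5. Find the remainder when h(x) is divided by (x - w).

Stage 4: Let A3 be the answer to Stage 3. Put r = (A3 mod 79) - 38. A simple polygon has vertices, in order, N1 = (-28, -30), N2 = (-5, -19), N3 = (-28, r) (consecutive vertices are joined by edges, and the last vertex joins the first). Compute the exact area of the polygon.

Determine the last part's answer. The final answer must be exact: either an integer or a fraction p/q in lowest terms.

230

Stage 1: total draws C(9,5) = 126; favorable C(5,5) = 1; P = 1/126; answer 1/126
Stage 2: A1 = 1/126; threaded value p + q = 127; m = 6; cross terms: (-13*-34 - 27*-3)=523, (27*37 - 34*-34)=2155, (34*6 - 20*37)=-536, (20*21 - 18*6)=312, (18*-3 - -13*21)=219; twice the area = |2673| = 2673; area = 2673/2; answer 2673/2
Stage 3: A2 = 2673/2; threaded value p + q = 2675; w = 6; remainder = value at the root: 5*(6)^4 + 5*(6)^3 + 5*(6)^2 - 9*(6)^1 + 5 = (6480) + (1080) + (180) + (-54) + (5) = 7691; answer 7691
Stage 4: A3 = 7691; r = -10; cross terms: (-28*-19 - -5*-30)=382, (-5*-10 - -28*-19)=-482, (-28*-30 - -28*-10)=560; twice the area = |460| = 460; area = 230; answer 230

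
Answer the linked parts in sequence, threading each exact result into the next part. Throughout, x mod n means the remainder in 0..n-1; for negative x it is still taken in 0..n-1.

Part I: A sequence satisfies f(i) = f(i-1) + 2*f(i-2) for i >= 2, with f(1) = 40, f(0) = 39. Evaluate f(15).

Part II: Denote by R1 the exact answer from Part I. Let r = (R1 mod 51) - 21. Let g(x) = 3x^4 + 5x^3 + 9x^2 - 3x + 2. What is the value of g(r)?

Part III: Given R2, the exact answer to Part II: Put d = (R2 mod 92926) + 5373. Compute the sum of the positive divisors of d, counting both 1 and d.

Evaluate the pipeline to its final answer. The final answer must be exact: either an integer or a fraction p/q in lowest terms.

Part I: f(2) = 1*(40) + 2*(39) = 118; iterating: f(2)=118, f(3)=198, f(4)=434, f(5)=830, f(6)=1698, f(7)=3358, f(8)=6754, f(9)=13470, f(10)=26978, f(11)=53918, f(12)=107874, f(13)=215710, f(14)=431458, f(15)=862878; answer 862878
Part II: R1 = 862878; r = -12; 3*(-12)^4 + 5*(-12)^3 + 9*(-12)^2 - 3*(-12)^1 + 2 = (62208) + (-8640) + (1296) + (36) + (2) = 54902; answer 54902
Part III: R2 = 54902; d = 60275; 60275 = 5^2 * 2411; sigma = (1 + 5 + 25) * (1 + 2411) = 31 * 2412 = 74772; answer 74772

74772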